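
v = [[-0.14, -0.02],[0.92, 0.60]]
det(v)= -0.066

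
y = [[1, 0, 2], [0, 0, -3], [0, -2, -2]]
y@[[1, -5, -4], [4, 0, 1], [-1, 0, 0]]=[[-1, -5, -4], [3, 0, 0], [-6, 0, -2]]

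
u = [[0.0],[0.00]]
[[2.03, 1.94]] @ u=[[0.00]]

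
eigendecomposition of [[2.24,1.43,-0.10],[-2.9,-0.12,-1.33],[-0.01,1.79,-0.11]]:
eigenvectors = [[0.52+0.00j,-0.21-0.30j,(-0.21+0.3j)], [-0.47+0.00j,(0.73+0j),0.73-0.00j], [(-0.71+0j),0.15-0.56j,0.15+0.56j]]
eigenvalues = [(1.08+0j), (0.46+2.19j), (0.46-2.19j)]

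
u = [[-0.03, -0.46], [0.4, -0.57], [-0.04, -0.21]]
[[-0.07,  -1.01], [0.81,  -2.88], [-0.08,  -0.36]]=u @[[2.03,-3.73], [0.01,2.44]]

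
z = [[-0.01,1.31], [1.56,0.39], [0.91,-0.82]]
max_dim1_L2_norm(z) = 1.61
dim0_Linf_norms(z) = [1.56, 1.31]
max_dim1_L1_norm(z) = 1.95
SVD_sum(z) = [[-0.26,0.05],[1.42,-0.29],[1.03,-0.21]] + [[0.25, 1.26], [0.14, 0.68], [-0.12, -0.61]]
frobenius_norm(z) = 2.41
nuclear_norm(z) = 3.40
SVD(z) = [[-0.15,-0.81], [0.80,-0.44], [0.58,0.39]] @ diag([1.8144146330085507, 1.5843924827909426]) @ [[0.98, -0.20], [-0.2, -0.98]]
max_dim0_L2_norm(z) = 1.81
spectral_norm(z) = 1.81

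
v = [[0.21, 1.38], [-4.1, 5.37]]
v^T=[[0.21, -4.1], [1.38, 5.37]]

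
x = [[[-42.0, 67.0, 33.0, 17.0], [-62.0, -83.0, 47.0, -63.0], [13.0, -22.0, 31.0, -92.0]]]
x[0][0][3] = 17.0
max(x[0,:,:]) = 67.0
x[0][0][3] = 17.0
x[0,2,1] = -22.0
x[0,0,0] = -42.0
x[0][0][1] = 67.0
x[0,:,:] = [[-42.0, 67.0, 33.0, 17.0], [-62.0, -83.0, 47.0, -63.0], [13.0, -22.0, 31.0, -92.0]]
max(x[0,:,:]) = 67.0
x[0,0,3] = 17.0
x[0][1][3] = -63.0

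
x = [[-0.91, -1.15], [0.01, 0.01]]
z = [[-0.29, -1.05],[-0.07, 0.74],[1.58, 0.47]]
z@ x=[[0.25, 0.32], [0.07, 0.09], [-1.43, -1.81]]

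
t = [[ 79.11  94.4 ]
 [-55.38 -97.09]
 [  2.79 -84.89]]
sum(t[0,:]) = 173.51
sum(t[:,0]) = 26.519999999999996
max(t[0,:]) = 94.4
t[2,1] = -84.89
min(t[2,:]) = -84.89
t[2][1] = -84.89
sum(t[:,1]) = -87.58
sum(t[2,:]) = -82.1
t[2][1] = -84.89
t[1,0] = -55.38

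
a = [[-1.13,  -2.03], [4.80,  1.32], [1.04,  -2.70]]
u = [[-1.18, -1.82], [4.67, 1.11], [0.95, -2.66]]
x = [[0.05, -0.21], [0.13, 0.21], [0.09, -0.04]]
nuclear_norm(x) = 0.46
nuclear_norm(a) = 8.56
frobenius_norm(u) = 5.98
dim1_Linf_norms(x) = [0.21, 0.21, 0.09]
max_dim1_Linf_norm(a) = 4.8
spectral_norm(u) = 5.07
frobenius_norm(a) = 6.21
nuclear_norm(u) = 8.23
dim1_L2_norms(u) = [2.17, 4.8, 2.82]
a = u + x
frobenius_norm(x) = 0.34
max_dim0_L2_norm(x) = 0.3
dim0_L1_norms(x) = [0.27, 0.46]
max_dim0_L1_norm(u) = 6.8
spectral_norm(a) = 5.27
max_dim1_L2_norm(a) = 4.98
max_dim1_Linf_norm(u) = 4.67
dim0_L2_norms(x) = [0.17, 0.3]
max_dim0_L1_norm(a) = 6.97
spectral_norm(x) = 0.30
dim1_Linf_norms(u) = [1.82, 4.67, 2.66]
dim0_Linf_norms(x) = [0.13, 0.21]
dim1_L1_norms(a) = [3.16, 6.12, 3.74]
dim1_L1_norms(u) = [3.0, 5.78, 3.61]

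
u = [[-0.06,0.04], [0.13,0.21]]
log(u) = [[-2.49+2.96j, 0.14-0.41j],[(0.46-1.33j), (-1.54+0.19j)]]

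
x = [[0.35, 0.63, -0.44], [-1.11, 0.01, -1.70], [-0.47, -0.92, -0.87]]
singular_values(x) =[2.3, 1.09, 0.44]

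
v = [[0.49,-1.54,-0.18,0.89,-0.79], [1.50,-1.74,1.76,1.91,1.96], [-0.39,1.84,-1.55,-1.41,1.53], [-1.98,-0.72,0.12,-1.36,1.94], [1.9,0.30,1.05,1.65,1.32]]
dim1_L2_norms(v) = [2.02, 3.98, 3.2, 3.17, 3.04]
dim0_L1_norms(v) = [6.26, 6.14, 4.66, 7.22, 7.54]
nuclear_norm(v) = 12.84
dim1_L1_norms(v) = [3.89, 8.87, 6.72, 6.12, 6.22]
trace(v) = -2.84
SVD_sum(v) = [[0.62, -0.47, 0.53, 0.75, 0.16], [1.87, -1.4, 1.60, 2.24, 0.47], [-1.16, 0.87, -0.99, -1.39, -0.29], [-0.65, 0.49, -0.56, -0.79, -0.16], [1.28, -0.97, 1.10, 1.54, 0.32]] + [[0.15,-0.04,-0.14,0.16,-1.02], [-0.22,0.06,0.21,-0.24,1.51], [-0.23,0.06,0.21,-0.25,1.57], [-0.33,0.09,0.31,-0.37,2.28], [-0.13,0.03,0.12,-0.14,0.88]] + [[-0.48, -0.68, 0.16, -0.12, -0.09], [-0.22, -0.31, 0.07, -0.05, -0.04], [0.83, 1.16, -0.27, 0.20, 0.15], [-0.95, -1.34, 0.31, -0.23, -0.17], [0.82, 1.16, -0.27, 0.20, 0.15]] + [[0.23,-0.36,-0.72,0.07,0.16], [0.04,-0.07,-0.13,0.01,0.03], [0.16,-0.25,-0.5,0.05,0.11], [-0.02,0.03,0.06,-0.01,-0.01], [-0.04,0.06,0.12,-0.01,-0.03]] + [[-0.02, 0.01, -0.01, 0.03, 0.0], [0.04, -0.01, 0.01, -0.05, -0.0], [0.01, -0.00, 0.00, -0.01, -0.00], [-0.02, 0.01, -0.01, 0.03, 0.0], [-0.04, 0.02, -0.02, 0.06, 0.00]]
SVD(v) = [[-0.23, 0.30, 0.30, -0.8, 0.35], [-0.69, -0.44, 0.14, -0.14, -0.54], [0.43, -0.46, -0.52, -0.56, -0.16], [0.24, -0.67, 0.60, 0.07, 0.37], [-0.48, -0.26, -0.52, 0.13, 0.65]] @ diag([5.2664886044943975, 3.5395610629246117, 2.8479521690761533, 1.067613916464226, 0.114779042446732]) @ [[-0.51, 0.39, -0.44, -0.62, -0.13], [0.14, -0.04, -0.13, 0.16, -0.97], [-0.56, -0.79, 0.18, -0.14, -0.1], [-0.26, 0.42, 0.84, -0.08, -0.18], [-0.58, 0.22, -0.21, 0.76, 0.06]]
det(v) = 6.51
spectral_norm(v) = 5.27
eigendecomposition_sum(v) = [[(0.4+0.35j), -0.22+0.38j, 0.37+0.15j, 0.46+0.22j, -0.09-0.33j], [(0.37+1.26j), -0.98+0.50j, 0.58+0.82j, (0.66+1.09j), 0.26-0.82j], [(-0.84-1.51j), (1.11-0.93j), (-0.98-0.88j), (-1.16-1.2j), (-0.09+1.12j)], [-0.88+1.08j, (-1.03-0.55j), -0.37+1.00j, -0.55+1.22j, 0.87-0.26j], [0.45-0.19j, (0.23+0.34j), (0.28-0.25j), (0.37-0.29j), -0.31-0.06j]] + [[(0.4-0.35j), -0.22-0.38j, (0.37-0.15j), 0.46-0.22j, (-0.09+0.33j)], [0.37-1.26j, (-0.98-0.5j), (0.58-0.82j), 0.66-1.09j, 0.26+0.82j], [-0.84+1.51j, 1.11+0.93j, (-0.98+0.88j), (-1.16+1.2j), (-0.09-1.12j)], [-0.88-1.08j, (-1.03+0.55j), -0.37-1.00j, -0.55-1.22j, (0.87+0.26j)], [0.45+0.19j, 0.23-0.34j, (0.28+0.25j), (0.37+0.29j), (-0.31+0.06j)]] + [[(-0.91-0j),(0.17+0j),(-0.44+0j),-0.86+0.00j,(-1.85-0j)], [0.87+0.00j,-0.16-0.00j,0.43-0.00j,(0.83-0j),(1.78+0j)], [(0.59+0j),(-0.11-0j),0.29-0.00j,(0.57-0j),1.22+0.00j], [(0.91+0j),(-0.17-0j),0.45-0.00j,(0.86-0j),1.86+0.00j], [0.95+0.00j,-0.18-0.00j,(0.46-0j),(0.9-0j),(1.94+0j)]] + [[0.30+0.54j, (-0.63-0.12j), (-0.24+0.14j), (0.42+0.22j), (0.62+0.32j)], [(-0.05-0.19j), (0.19+0.09j), (0.09-0.03j), -0.12-0.10j, -0.17-0.15j], [(0.35-0.13j), (-0.13+0.37j), (0.06+0.16j), 0.17-0.23j, 0.25-0.34j], [(-0.57-0.46j), (0.75-0.14j), (0.2-0.26j), (-0.56-0.06j), (-0.83-0.09j)], [0.03-0.03j, 0.01+0.05j, (0.02+0.01j), 0.00-0.03j, 0.00-0.05j]] + [[0.30-0.54j, (-0.63+0.12j), -0.24-0.14j, (0.42-0.22j), (0.62-0.32j)], [(-0.05+0.19j), (0.19-0.09j), (0.09+0.03j), -0.12+0.10j, (-0.17+0.15j)], [(0.35+0.13j), -0.13-0.37j, 0.06-0.16j, 0.17+0.23j, (0.25+0.34j)], [(-0.57+0.46j), 0.75+0.14j, (0.2+0.26j), (-0.56+0.06j), (-0.83+0.09j)], [0.03+0.03j, 0.01-0.05j, (0.02-0.01j), 0.00+0.03j, 0.00+0.05j]]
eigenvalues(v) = [(-2.43+1.13j), (-2.43-1.13j), (2.02+0j), (-0+0.67j), (-0-0.67j)]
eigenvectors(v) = [[-0.19+0.07j, -0.19-0.07j, 0.47+0.00j, 0.55+0.22j, 0.55-0.22j], [(-0.48-0.11j), (-0.48+0.11j), -0.46+0.00j, -0.16-0.11j, (-0.16+0.11j)], [(0.65+0j), 0.65-0.00j, -0.31+0.00j, (0.18-0.31j), 0.18+0.31j], [-0.19-0.48j, (-0.19+0.48j), -0.48+0.00j, -0.70+0.00j, -0.70-0.00j], [(-0.02+0.18j), -0.02-0.18j, -0.49+0.00j, -0.00-0.04j, -0.00+0.04j]]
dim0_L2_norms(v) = [3.19, 3.06, 2.58, 3.32, 3.51]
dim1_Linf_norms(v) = [1.54, 1.96, 1.84, 1.98, 1.9]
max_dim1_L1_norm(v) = 8.87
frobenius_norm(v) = 7.04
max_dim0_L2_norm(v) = 3.51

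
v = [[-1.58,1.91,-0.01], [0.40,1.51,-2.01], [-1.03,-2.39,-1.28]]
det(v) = 15.57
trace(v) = -1.35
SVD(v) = [[-0.56, 0.17, -0.81], [-0.44, 0.77, 0.46], [0.7, 0.62, -0.35]] @ diag([3.411832489708302, 2.4109554266407867, 1.8928531355924547]) @ [[-0.01,-1.0,-0.0], [-0.25,0.0,-0.97], [0.97,-0.01,-0.25]]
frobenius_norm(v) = 4.59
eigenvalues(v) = [(3+0j), (-2.18+0.67j), (-2.18-0.67j)]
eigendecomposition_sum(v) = [[0.17+0.00j, (0.9-0j), -0.42-0.00j], [(0.42+0j), 2.16-0.00j, -1.01-0.00j], [-0.27-0.00j, (-1.42+0j), (0.67+0j)]] + [[(-0.88+0.79j), 0.50+0.47j, (0.21+1.21j)], [(-0.01-0.56j), (-0.32+0.03j), -0.50-0.31j], [(-0.38-0.87j), (-0.48+0.26j), (-0.97-0.15j)]] + [[-0.88-0.79j,(0.5-0.47j),0.21-1.21j], [(-0.01+0.56j),-0.32-0.03j,(-0.5+0.31j)], [-0.38+0.87j,(-0.48-0.26j),-0.97+0.15j]]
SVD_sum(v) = [[0.01, 1.9, 0.00],[0.01, 1.51, 0.0],[-0.01, -2.40, -0.0]] + [[-0.1,  0.0,  -0.39],[-0.45,  0.01,  -1.8],[-0.36,  0.00,  -1.44]] + [[-1.49, 0.01, 0.38], [0.85, -0.00, -0.21], [-0.65, 0.00, 0.16]]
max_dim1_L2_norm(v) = 2.9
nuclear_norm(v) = 7.72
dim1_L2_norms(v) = [2.48, 2.55, 2.9]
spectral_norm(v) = 3.41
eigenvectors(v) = [[(0.33+0j), 0.73+0.00j, 0.73-0.00j], [0.79+0.00j, -0.23+0.26j, -0.23-0.26j], [(-0.52+0j), -0.19+0.56j, -0.19-0.56j]]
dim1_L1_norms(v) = [3.5, 3.92, 4.7]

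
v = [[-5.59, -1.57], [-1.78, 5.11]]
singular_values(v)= [5.87, 5.34]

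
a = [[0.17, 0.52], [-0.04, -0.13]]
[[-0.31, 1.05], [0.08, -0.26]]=a @ [[0.08,  0.21], [-0.63,  1.96]]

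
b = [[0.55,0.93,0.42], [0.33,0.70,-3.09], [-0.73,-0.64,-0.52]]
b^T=[[0.55, 0.33, -0.73],[0.93, 0.70, -0.64],[0.42, -3.09, -0.52]]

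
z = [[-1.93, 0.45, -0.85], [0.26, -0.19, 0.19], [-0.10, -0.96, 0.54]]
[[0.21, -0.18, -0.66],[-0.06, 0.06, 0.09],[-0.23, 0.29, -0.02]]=z@[[0.01, -0.06, 0.36], [0.12, -0.14, -0.06], [-0.21, 0.27, -0.07]]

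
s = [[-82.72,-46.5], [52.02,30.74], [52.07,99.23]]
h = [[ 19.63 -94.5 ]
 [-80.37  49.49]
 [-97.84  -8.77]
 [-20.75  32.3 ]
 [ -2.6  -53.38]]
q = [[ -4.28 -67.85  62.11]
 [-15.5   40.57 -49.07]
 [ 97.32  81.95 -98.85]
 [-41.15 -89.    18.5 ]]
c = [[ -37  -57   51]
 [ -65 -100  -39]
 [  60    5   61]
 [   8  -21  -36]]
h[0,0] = 19.63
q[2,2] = -98.85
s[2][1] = 99.23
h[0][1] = -94.5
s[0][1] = -46.5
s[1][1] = 30.74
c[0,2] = 51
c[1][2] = -39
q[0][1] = -67.85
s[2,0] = 52.07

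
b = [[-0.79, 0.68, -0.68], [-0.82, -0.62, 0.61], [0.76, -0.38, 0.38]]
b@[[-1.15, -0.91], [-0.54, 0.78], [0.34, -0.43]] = [[0.31, 1.54], [1.49, 0.0], [-0.54, -1.15]]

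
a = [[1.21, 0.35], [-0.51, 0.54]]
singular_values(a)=[1.32, 0.63]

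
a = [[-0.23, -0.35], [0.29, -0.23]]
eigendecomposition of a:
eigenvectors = [[(0.74+0j), (0.74-0j)], [0.00-0.67j, 0.00+0.67j]]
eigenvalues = [(-0.23+0.32j), (-0.23-0.32j)]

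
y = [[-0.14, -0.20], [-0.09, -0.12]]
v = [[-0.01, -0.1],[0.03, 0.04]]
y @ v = [[-0.0, 0.01],[-0.00, 0.00]]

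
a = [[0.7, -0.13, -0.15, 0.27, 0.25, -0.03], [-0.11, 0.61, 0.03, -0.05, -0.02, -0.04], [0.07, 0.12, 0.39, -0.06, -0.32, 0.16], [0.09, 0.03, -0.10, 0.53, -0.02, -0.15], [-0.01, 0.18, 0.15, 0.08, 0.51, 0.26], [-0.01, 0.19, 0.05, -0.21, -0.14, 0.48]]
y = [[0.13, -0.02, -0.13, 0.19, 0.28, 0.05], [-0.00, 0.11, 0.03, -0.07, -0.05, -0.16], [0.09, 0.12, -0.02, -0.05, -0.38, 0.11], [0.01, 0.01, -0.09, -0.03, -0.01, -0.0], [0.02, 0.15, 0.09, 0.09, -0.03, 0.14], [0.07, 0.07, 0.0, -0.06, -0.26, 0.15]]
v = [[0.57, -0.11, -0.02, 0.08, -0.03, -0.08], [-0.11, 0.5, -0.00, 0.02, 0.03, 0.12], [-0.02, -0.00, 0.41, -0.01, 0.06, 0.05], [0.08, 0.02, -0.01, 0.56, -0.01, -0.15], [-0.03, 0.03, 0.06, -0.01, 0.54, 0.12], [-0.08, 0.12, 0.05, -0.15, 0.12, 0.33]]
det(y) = 0.00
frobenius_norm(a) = 1.55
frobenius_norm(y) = 0.74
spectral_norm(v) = 0.80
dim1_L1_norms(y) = [0.8, 0.42, 0.77, 0.15, 0.52, 0.61]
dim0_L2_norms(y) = [0.17, 0.23, 0.19, 0.24, 0.54, 0.29]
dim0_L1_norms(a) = [0.99, 1.26, 0.87, 1.2, 1.26, 1.12]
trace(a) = 3.22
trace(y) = 0.31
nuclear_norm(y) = 1.41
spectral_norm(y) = 0.60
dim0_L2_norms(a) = [0.72, 0.69, 0.46, 0.64, 0.67, 0.59]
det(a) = 0.03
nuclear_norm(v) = 2.91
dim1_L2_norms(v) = [0.59, 0.53, 0.42, 0.59, 0.56, 0.41]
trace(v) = 2.91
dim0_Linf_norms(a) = [0.7, 0.61, 0.39, 0.53, 0.51, 0.48]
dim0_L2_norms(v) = [0.59, 0.53, 0.42, 0.59, 0.56, 0.41]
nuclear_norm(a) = 3.53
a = v + y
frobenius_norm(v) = 1.28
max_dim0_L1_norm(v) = 0.89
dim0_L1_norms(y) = [0.32, 0.48, 0.36, 0.49, 1.01, 0.61]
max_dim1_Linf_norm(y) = 0.38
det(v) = 0.01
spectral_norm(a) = 1.00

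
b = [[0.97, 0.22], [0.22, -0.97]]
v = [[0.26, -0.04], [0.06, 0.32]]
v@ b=[[0.24, 0.10], [0.13, -0.3]]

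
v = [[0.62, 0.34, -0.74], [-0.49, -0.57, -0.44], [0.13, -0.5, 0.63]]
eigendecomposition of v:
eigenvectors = [[(-0.04+0j), 0.84+0.00j, (0.84-0j)], [(0.93+0j), -0.18+0.22j, (-0.18-0.22j)], [(0.35+0j), -0.17-0.44j, (-0.17+0.44j)]]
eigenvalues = [(-0.71+0j), (0.7+0.48j), (0.7-0.48j)]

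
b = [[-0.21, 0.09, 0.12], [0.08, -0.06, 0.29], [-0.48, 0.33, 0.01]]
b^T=[[-0.21, 0.08, -0.48],[0.09, -0.06, 0.33],[0.12, 0.29, 0.01]]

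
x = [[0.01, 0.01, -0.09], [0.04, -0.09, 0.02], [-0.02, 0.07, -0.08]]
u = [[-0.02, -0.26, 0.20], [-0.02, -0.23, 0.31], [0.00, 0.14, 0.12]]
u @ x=[[-0.01, 0.04, -0.02], [-0.02, 0.04, -0.03], [0.00, -0.0, -0.01]]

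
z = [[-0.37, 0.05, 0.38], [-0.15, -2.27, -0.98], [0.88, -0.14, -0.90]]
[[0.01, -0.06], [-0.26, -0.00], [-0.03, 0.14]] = z @ [[-0.01,0.08], [0.11,0.03], [0.01,-0.08]]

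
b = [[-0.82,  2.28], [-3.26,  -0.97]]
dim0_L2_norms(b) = [3.36, 2.48]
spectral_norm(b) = 3.41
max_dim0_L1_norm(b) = 4.08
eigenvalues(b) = [(-0.89+2.73j), (-0.89-2.73j)]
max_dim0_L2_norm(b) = 3.36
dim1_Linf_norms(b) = [2.28, 3.26]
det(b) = 8.23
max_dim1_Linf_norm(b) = 3.26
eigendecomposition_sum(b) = [[(-0.41+1.37j), (1.14+0.37j)],[-1.63-0.54j, (-0.48+1.35j)]] + [[-0.41-1.37j, (1.14-0.37j)], [(-1.63+0.54j), (-0.48-1.35j)]]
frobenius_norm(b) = 4.18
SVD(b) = [[-0.08, -1.0], [-1.0, 0.08]] @ diag([3.406707253477207, 2.4152941206208784]) @ [[0.97,  0.23], [0.23,  -0.97]]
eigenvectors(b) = [[(-0.02-0.64j),(-0.02+0.64j)], [(0.77+0j),(0.77-0j)]]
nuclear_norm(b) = 5.82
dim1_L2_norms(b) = [2.42, 3.4]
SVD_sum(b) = [[-0.27, -0.06], [-3.30, -0.78]] + [[-0.55, 2.34], [0.04, -0.19]]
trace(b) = -1.79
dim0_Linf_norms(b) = [3.26, 2.28]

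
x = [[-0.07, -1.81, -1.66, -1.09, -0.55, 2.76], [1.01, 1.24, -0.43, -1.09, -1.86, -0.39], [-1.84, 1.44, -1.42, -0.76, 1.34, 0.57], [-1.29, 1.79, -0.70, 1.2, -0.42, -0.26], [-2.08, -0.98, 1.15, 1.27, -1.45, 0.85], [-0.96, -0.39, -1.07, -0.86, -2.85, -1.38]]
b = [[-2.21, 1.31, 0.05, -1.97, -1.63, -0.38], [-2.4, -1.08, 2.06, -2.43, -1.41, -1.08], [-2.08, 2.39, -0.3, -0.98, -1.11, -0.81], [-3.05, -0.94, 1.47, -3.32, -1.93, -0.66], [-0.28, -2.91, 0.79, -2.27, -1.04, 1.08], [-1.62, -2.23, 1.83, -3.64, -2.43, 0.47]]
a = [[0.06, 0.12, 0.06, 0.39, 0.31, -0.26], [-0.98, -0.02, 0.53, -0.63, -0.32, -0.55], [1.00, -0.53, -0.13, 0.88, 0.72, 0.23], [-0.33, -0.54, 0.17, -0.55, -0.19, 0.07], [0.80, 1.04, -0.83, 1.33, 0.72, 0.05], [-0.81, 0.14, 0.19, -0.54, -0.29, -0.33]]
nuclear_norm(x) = 18.08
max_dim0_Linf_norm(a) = 1.33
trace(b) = -7.48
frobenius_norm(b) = 11.00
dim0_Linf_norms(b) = [3.05, 2.91, 2.06, 3.64, 2.43, 1.08]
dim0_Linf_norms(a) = [1.0, 1.04, 0.83, 1.33, 0.72, 0.55]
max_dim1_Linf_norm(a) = 1.33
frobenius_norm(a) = 3.42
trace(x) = -1.88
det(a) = 0.00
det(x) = -348.29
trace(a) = -0.25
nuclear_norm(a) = 5.35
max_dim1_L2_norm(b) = 5.51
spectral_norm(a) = 3.04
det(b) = -0.00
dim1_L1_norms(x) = [7.94, 6.02, 7.37, 5.66, 7.78, 7.51]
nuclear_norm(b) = 17.05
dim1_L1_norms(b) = [7.55, 10.46, 7.67, 11.37, 8.37, 12.22]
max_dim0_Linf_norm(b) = 3.64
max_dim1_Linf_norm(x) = 2.85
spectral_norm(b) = 9.59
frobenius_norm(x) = 8.00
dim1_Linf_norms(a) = [0.39, 0.98, 1.0, 0.55, 1.33, 0.81]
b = x @ a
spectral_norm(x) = 4.23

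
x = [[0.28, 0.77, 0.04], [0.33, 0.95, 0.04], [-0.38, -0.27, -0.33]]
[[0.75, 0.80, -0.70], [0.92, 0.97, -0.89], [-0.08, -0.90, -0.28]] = x @ [[0.18, 0.09, 0.5], [0.94, 0.91, -1.16], [-0.72, 1.87, 1.23]]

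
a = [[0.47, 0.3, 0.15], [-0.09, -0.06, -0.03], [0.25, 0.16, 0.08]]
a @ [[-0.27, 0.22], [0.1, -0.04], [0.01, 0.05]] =[[-0.1, 0.10], [0.02, -0.02], [-0.05, 0.05]]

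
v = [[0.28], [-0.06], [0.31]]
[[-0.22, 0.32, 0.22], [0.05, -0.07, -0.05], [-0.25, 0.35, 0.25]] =v @ [[-0.80, 1.13, 0.8]]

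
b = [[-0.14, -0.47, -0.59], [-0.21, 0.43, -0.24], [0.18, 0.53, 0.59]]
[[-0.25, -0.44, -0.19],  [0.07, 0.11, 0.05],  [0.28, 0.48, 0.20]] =b @ [[0.18,0.32,0.13], [0.32,0.55,0.23], [0.13,0.23,0.10]]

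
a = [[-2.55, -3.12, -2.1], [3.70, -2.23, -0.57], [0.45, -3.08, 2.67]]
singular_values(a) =[5.02, 4.61, 3.16]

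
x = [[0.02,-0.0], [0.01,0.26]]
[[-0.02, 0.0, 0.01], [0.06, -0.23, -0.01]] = x @ [[-1.08, 0.04, 0.36],[0.28, -0.9, -0.06]]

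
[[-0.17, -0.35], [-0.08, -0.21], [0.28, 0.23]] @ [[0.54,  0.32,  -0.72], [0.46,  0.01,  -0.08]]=[[-0.25, -0.06, 0.15], [-0.14, -0.03, 0.07], [0.26, 0.09, -0.22]]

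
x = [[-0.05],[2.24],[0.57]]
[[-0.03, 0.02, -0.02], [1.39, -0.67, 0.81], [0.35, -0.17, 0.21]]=x @ [[0.62,-0.3,0.36]]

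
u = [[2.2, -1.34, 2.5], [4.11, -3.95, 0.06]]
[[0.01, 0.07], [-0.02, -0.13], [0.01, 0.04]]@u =[[0.31, -0.29, 0.03], [-0.58, 0.54, -0.06], [0.19, -0.17, 0.03]]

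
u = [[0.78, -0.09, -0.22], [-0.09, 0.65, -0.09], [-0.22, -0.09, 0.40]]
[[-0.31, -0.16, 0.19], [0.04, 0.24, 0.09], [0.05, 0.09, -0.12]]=u @[[-0.44, -0.08, 0.23], [-0.02, 0.40, 0.15], [-0.13, 0.26, -0.13]]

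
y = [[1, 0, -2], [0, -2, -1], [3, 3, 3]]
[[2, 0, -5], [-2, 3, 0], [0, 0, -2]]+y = [[3, 0, -7], [-2, 1, -1], [3, 3, 1]]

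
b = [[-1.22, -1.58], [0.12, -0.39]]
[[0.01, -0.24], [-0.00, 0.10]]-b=[[1.23, 1.34],  [-0.12, 0.49]]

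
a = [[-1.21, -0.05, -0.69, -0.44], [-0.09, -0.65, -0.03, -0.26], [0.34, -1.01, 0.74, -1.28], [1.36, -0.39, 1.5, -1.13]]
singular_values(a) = [2.94, 1.58, 0.56, 0.0]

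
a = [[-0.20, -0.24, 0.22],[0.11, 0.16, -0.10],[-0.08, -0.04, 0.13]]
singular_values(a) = [0.46, 0.08, 0.0]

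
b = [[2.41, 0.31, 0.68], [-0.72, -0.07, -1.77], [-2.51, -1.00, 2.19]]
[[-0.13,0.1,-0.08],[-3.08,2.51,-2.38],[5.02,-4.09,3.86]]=b@[[-0.80,0.65,-0.61], [1.39,-1.13,1.07], [2.01,-1.64,1.55]]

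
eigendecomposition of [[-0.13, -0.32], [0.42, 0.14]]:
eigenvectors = [[0.24-0.61j, 0.24+0.61j], [(-0.75+0j), (-0.75-0j)]]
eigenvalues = [(0.01+0.34j), (0.01-0.34j)]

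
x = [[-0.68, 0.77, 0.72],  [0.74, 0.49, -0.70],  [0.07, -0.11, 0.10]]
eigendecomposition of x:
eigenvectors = [[0.89,  -0.4,  0.68], [-0.44,  -0.91,  0.05], [-0.09,  0.09,  0.74]]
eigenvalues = [-1.14, 0.89, 0.16]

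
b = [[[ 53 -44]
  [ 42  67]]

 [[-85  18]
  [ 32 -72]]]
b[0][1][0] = 42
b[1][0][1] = 18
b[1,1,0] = 32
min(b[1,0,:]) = -85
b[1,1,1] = -72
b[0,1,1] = 67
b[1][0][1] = 18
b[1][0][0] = -85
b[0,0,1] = -44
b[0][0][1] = -44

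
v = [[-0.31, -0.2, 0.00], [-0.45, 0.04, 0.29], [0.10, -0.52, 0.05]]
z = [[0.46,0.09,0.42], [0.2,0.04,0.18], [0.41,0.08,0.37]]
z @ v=[[-0.14,-0.31,0.05], [-0.06,-0.13,0.02], [-0.13,-0.27,0.04]]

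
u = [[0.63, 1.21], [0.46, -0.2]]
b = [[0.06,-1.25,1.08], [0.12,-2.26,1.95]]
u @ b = [[0.18, -3.52, 3.04],[0.0, -0.12, 0.11]]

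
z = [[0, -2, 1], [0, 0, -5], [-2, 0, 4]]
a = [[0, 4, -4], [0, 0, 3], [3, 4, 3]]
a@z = [[8, 0, -36], [-6, 0, 12], [-6, -6, -5]]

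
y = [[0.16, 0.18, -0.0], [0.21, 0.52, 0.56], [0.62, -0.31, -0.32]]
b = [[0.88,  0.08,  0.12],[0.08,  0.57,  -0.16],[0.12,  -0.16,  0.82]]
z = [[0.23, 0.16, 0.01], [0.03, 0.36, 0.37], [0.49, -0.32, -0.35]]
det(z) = 0.03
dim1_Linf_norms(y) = [0.18, 0.56, 0.62]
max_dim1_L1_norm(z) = 1.16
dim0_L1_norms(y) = [0.99, 1.01, 0.88]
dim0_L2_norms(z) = [0.54, 0.51, 0.51]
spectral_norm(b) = 0.98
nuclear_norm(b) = 2.27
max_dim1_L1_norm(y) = 1.29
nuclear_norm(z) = 1.30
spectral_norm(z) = 0.79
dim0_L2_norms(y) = [0.67, 0.63, 0.64]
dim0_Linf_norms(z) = [0.49, 0.36, 0.37]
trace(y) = 0.36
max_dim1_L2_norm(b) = 0.89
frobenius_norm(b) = 1.37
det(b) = 0.37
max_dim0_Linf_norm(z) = 0.49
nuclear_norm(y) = 1.69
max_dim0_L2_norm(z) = 0.54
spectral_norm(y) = 0.91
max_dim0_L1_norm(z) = 0.84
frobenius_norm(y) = 1.13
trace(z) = 0.24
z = b @ y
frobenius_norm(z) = 0.90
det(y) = 0.08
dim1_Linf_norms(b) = [0.88, 0.57, 0.82]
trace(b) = 2.27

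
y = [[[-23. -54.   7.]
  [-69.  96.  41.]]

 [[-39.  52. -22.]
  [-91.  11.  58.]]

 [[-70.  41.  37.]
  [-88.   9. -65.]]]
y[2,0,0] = -70.0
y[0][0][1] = -54.0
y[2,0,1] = 41.0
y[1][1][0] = -91.0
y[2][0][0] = -70.0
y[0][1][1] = 96.0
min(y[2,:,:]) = -88.0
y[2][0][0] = -70.0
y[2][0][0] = -70.0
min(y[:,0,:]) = -70.0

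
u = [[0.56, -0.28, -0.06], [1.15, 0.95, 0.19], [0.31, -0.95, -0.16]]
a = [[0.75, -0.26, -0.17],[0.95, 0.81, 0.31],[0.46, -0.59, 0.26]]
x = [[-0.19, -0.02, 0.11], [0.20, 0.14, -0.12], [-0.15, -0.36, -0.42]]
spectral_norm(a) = 1.37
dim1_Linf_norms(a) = [0.75, 0.95, 0.59]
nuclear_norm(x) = 0.98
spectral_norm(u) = 1.58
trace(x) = -0.47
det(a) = 0.48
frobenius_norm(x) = 0.67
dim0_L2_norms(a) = [1.29, 1.04, 0.44]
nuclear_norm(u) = 2.69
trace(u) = 1.35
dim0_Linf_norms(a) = [0.95, 0.81, 0.31]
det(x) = 0.01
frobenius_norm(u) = 1.92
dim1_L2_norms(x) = [0.22, 0.27, 0.57]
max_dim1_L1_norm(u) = 2.29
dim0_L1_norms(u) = [2.02, 2.18, 0.41]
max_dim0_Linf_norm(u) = 1.15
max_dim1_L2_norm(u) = 1.5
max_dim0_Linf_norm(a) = 0.95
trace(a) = 1.82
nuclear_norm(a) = 2.70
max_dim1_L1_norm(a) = 2.07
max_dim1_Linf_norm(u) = 1.15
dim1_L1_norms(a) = [1.18, 2.07, 1.31]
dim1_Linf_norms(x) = [0.19, 0.2, 0.42]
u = x + a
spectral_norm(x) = 0.58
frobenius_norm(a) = 1.71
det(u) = 0.03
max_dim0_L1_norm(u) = 2.18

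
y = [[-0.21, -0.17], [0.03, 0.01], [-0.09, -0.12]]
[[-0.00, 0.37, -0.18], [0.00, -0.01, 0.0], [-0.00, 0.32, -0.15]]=y@[[-0.01, 0.92, -0.45],[0.03, -3.32, 1.62]]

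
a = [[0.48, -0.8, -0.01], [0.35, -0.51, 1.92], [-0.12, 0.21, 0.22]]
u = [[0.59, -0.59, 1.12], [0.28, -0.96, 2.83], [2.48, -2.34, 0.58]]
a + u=[[1.07,-1.39,1.11], [0.63,-1.47,4.75], [2.36,-2.13,0.8]]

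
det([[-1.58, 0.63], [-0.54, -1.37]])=2.505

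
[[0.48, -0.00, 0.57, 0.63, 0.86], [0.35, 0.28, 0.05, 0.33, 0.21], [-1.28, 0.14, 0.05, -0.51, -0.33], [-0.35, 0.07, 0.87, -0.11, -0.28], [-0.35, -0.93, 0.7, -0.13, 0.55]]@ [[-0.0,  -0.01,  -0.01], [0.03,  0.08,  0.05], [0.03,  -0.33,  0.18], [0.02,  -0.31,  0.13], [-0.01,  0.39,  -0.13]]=[[0.02, -0.05, 0.07],[0.01, -0.02, 0.04],[-0.00, 0.04, 0.01],[0.03, -0.35, 0.19],[-0.02, -0.05, -0.01]]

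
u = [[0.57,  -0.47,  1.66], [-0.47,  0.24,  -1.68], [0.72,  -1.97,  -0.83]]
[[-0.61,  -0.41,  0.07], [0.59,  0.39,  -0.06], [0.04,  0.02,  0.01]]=u@[[-0.15, -0.10, 0.02], [0.05, 0.04, -0.01], [-0.3, -0.20, 0.03]]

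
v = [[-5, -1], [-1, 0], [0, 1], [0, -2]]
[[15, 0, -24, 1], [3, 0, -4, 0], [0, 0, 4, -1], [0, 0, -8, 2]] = v@[[-3, 0, 4, 0], [0, 0, 4, -1]]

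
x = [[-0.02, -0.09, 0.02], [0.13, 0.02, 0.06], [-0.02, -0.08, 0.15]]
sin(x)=[[-0.02, -0.09, 0.02],[0.13, 0.02, 0.06],[-0.02, -0.08, 0.15]]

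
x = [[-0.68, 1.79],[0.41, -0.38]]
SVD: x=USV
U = [[-0.97,0.26], [0.26,0.97]]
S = [1.98, 0.24]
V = [[0.39, -0.92], [0.92, 0.39]]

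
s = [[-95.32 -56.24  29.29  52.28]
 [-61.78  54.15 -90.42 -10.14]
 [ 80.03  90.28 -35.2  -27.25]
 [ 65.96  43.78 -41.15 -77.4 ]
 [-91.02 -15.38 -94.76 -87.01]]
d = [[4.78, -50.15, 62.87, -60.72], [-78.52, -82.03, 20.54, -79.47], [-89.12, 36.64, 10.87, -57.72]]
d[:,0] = [4.78, -78.52, -89.12]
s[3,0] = 65.96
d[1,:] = [-78.52, -82.03, 20.54, -79.47]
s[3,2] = -41.15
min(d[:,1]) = -82.03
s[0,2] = 29.29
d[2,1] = 36.64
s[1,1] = 54.15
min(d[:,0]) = -89.12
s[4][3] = -87.01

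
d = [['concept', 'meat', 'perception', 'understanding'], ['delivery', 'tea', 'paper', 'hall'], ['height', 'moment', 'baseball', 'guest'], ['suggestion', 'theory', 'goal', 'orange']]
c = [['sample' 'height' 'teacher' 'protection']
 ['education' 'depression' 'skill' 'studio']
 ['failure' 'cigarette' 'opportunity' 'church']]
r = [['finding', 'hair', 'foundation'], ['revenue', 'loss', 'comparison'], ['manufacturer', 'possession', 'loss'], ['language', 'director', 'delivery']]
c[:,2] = ['teacher', 'skill', 'opportunity']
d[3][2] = 'goal'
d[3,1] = 'theory'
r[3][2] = 'delivery'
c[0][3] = 'protection'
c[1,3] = 'studio'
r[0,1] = 'hair'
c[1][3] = 'studio'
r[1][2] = 'comparison'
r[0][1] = 'hair'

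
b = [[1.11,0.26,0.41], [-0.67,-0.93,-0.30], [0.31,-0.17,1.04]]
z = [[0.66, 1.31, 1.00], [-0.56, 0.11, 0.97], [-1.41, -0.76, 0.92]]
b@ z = [[0.01, 1.17, 1.74], [0.5, -0.75, -1.85], [-1.17, -0.40, 1.1]]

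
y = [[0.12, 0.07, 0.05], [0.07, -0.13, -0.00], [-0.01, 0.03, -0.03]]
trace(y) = -0.04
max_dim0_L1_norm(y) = 0.23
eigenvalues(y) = [0.14, -0.14, -0.03]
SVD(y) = [[0.41,  -0.91,  -0.04], [-0.89,  -0.39,  -0.22], [0.18,  0.12,  -0.98]] @ diag([0.15185779308155078, 0.14689108817777366, 0.029363564060761356]) @ [[-0.1,0.99,0.10], [-0.94,-0.06,-0.33], [-0.33,-0.13,0.94]]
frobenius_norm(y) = 0.21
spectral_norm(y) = 0.15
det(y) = 0.00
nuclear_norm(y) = 0.33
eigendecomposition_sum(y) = [[0.13, 0.04, 0.04], [0.03, 0.01, 0.01], [-0.00, -0.00, -0.0]] + [[-0.01, 0.03, 0.00], [0.04, -0.14, -0.02], [-0.01, 0.04, 0.0]] + [[-0.0, 0.0, 0.01], [-0.0, 0.0, 0.01], [0.0, -0.01, -0.03]]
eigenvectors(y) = [[-0.97, -0.20, -0.24], [-0.25, 0.94, -0.17], [0.01, -0.26, 0.96]]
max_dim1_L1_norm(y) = 0.24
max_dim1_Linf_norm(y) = 0.13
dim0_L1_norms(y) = [0.2, 0.23, 0.08]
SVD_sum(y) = [[-0.01, 0.06, 0.01], [0.01, -0.13, -0.01], [-0.00, 0.03, 0.0]] + [[0.13,0.01,0.04], [0.05,0.0,0.02], [-0.02,-0.00,-0.01]] + [[0.00, 0.0, -0.0], [0.00, 0.0, -0.01], [0.01, 0.00, -0.03]]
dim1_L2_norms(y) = [0.15, 0.15, 0.04]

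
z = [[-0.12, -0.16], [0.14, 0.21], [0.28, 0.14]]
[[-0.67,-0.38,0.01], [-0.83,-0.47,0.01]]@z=[[0.03, 0.03], [0.04, 0.04]]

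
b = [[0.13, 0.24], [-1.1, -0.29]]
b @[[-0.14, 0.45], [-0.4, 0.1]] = [[-0.11, 0.08], [0.27, -0.52]]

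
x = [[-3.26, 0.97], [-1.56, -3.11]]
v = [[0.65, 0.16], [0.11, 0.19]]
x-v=[[-3.91, 0.81], [-1.67, -3.3]]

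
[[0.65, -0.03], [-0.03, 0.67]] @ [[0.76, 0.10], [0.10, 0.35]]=[[0.49, 0.05], [0.04, 0.23]]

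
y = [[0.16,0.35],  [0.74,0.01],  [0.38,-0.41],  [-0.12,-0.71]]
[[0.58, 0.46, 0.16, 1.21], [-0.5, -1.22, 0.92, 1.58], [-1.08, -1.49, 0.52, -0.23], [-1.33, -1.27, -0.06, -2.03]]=y @ [[-0.70, -1.68, 1.24, 2.1], [1.99, 2.07, -0.12, 2.51]]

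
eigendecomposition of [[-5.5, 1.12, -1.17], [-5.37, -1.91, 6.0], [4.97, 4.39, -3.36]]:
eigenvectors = [[(-0.14-0.4j), -0.14+0.40j, (0.02+0j)], [(0.64+0j), 0.64-0.00j, 0.79+0.00j], [-0.63-0.01j, (-0.63+0.01j), 0.61+0.00j]]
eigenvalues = [(-6.66+3.23j), (-6.66-3.23j), (2.54+0j)]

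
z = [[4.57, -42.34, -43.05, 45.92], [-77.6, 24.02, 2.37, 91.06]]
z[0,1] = -42.34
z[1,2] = 2.37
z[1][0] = -77.6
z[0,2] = -43.05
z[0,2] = -43.05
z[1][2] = 2.37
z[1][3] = 91.06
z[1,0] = -77.6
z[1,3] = 91.06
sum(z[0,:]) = -34.89999999999999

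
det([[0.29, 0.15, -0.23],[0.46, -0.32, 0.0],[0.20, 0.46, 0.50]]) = -0.144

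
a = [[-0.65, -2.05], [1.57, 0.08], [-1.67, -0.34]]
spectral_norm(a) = 2.67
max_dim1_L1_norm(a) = 2.7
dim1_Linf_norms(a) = [2.05, 1.57, 1.67]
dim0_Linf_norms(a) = [1.67, 2.05]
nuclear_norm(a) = 4.36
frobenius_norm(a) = 3.16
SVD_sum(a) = [[-1.40, -1.01], [1.07, 0.77], [-1.26, -0.91]] + [[0.75, -1.04], [0.5, -0.69], [-0.41, 0.57]]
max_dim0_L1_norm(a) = 3.89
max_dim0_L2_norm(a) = 2.38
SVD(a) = [[-0.65,  -0.76], [0.49,  -0.50], [-0.58,  0.41]] @ diag([2.6713434665773557, 1.6925495808319695]) @ [[0.81, 0.58], [-0.58, 0.81]]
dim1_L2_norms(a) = [2.15, 1.57, 1.7]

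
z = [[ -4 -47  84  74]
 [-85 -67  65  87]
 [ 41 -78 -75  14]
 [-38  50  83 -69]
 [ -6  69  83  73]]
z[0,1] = -47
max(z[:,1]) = 69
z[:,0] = [-4, -85, 41, -38, -6]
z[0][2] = 84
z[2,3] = 14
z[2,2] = -75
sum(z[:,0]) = -92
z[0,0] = -4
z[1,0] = -85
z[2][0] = 41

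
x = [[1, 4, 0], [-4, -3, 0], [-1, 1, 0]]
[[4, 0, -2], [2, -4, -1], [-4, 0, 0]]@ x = [[6, 14, 0], [19, 19, 0], [-4, -16, 0]]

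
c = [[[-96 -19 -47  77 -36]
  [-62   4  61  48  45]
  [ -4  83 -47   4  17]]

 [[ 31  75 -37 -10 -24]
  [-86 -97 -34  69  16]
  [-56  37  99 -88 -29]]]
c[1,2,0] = -56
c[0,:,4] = [-36, 45, 17]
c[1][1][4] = 16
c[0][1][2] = 61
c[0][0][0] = -96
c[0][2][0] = -4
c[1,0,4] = -24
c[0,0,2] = -47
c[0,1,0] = -62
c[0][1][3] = 48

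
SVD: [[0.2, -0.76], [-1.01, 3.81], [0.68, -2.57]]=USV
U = [[-0.16, -0.77], [0.82, -0.45], [-0.55, -0.45]]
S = [4.82, 0.0]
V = [[-0.26,0.97], [0.97,0.26]]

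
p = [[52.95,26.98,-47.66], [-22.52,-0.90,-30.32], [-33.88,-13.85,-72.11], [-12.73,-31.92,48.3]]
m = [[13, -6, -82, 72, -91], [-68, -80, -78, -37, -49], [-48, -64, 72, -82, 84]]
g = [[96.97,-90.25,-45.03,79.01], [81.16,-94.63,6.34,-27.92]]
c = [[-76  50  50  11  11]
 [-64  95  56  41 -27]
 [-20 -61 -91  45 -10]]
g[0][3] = 79.01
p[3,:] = [-12.73, -31.92, 48.3]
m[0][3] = 72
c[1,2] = 56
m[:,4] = [-91, -49, 84]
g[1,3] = -27.92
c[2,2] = -91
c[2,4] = -10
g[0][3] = 79.01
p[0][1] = 26.98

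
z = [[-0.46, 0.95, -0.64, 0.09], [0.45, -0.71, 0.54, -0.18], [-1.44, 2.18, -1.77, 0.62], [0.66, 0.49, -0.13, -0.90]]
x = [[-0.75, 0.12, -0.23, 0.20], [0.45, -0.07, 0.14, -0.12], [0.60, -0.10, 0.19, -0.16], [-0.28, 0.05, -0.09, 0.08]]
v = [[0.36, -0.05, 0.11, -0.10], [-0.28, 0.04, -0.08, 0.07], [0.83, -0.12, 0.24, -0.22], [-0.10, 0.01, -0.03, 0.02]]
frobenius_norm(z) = 3.80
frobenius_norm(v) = 1.03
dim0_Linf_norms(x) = [0.75, 0.12, 0.23, 0.2]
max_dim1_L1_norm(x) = 1.3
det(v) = 0.00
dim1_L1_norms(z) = [2.14, 1.88, 6.01, 2.18]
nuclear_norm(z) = 4.89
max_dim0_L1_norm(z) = 4.33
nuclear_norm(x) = 1.21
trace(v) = 0.66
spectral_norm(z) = 3.59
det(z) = -0.00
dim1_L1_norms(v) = [0.62, 0.47, 1.41, 0.16]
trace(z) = -3.84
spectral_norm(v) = 1.03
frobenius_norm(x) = 1.20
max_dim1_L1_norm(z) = 6.01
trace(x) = -0.55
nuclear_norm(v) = 1.05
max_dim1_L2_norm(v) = 0.9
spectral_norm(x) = 1.20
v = z @ x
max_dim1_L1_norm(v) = 1.41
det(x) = -0.00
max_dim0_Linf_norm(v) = 0.83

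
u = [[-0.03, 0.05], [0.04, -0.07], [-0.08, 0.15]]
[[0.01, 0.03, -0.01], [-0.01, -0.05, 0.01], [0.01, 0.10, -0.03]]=u@[[-0.55, -0.13, 0.47], [-0.20, 0.60, 0.06]]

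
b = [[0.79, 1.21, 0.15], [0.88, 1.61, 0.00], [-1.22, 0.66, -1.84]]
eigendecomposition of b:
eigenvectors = [[-0.07, -0.7, 0.62], [0.02, 0.38, 0.78], [1.0, 0.6, -0.06]]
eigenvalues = [-1.75, -0.0, 2.31]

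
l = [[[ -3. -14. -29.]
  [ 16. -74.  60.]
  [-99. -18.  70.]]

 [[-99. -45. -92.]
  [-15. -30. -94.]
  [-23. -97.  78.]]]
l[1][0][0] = -99.0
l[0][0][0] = -3.0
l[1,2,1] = -97.0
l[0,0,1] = -14.0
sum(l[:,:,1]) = -278.0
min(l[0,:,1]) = -74.0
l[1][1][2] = -94.0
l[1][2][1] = -97.0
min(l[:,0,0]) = -99.0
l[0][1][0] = 16.0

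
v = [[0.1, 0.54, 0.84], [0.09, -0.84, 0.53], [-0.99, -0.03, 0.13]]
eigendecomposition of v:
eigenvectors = [[(0.05+0.68j),(0.05-0.68j),(-0.29+0j)], [(-0.15+0.21j),-0.15-0.21j,0.93+0.00j], [-0.69+0.00j,-0.69-0.00j,-0.23+0.00j]]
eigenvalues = [(0.19+0.98j), (0.19-0.98j), (-1+0j)]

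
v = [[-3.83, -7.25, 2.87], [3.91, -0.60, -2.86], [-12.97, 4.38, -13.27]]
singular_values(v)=[19.12, 8.99, 4.05]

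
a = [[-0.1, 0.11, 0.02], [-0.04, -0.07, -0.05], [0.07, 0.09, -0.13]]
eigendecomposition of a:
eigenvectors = [[-0.58+0.00j, (-0.58-0.12j), -0.58+0.12j],[(0.18+0j), 0.05-0.54j, 0.05+0.54j],[0.79+0.00j, -0.59+0.00j, -0.59-0.00j]]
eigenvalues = [(-0.16+0j), (-0.07+0.1j), (-0.07-0.1j)]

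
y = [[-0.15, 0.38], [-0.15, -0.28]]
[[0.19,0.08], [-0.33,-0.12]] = y @[[0.72, 0.26], [0.78, 0.3]]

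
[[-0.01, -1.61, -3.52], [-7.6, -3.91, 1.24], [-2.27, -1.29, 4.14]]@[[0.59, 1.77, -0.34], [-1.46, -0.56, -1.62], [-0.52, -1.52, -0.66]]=[[4.18, 6.23, 4.93],[0.58, -13.15, 8.1],[-1.61, -9.59, 0.13]]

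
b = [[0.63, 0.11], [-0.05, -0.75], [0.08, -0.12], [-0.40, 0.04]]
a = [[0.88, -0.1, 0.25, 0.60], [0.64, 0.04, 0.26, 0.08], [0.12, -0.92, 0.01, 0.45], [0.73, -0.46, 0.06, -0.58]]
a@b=[[0.34, 0.17], [0.39, 0.01], [-0.06, 0.72], [0.72, 0.39]]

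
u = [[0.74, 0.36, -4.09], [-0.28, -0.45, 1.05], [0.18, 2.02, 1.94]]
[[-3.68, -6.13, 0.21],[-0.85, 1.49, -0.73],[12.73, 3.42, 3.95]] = u @ [[0.55,0.88,2.44], [4.88,0.02,1.26], [1.43,1.66,0.50]]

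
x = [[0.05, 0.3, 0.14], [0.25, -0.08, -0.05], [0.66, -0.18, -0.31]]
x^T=[[0.05, 0.25, 0.66], [0.3, -0.08, -0.18], [0.14, -0.05, -0.31]]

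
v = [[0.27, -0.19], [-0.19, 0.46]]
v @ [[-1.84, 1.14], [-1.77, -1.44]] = [[-0.16, 0.58], [-0.46, -0.88]]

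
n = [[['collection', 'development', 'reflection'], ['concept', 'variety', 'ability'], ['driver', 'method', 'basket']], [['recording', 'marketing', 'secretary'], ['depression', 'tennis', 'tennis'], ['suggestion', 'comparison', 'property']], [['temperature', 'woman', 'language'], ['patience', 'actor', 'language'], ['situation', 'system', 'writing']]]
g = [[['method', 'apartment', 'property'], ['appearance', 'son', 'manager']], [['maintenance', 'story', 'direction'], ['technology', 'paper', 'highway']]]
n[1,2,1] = 'comparison'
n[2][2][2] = 'writing'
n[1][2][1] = 'comparison'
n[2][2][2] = 'writing'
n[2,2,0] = 'situation'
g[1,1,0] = 'technology'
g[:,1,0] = ['appearance', 'technology']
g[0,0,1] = 'apartment'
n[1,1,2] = 'tennis'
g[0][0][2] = 'property'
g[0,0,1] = 'apartment'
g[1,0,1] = 'story'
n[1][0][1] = 'marketing'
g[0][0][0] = 'method'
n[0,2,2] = 'basket'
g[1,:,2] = ['direction', 'highway']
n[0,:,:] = [['collection', 'development', 'reflection'], ['concept', 'variety', 'ability'], ['driver', 'method', 'basket']]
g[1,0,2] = 'direction'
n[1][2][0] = 'suggestion'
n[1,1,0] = 'depression'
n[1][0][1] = 'marketing'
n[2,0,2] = 'language'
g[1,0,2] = 'direction'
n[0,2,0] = 'driver'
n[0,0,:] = ['collection', 'development', 'reflection']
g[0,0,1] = 'apartment'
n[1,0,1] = 'marketing'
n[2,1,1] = 'actor'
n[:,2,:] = [['driver', 'method', 'basket'], ['suggestion', 'comparison', 'property'], ['situation', 'system', 'writing']]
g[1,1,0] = 'technology'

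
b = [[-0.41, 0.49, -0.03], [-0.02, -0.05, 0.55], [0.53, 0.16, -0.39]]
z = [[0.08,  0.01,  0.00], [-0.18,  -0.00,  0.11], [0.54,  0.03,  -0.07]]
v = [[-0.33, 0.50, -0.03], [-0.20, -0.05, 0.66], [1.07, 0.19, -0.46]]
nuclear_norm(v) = 2.33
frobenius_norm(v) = 1.49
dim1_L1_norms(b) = [0.93, 0.62, 1.08]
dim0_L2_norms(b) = [0.67, 0.52, 0.67]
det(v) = 0.34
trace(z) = 0.01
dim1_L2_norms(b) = [0.64, 0.55, 0.68]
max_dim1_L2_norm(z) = 0.55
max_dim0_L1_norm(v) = 1.6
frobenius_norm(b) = 1.08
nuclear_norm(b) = 1.77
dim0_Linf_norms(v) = [1.07, 0.5, 0.66]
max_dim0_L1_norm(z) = 0.8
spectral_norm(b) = 0.81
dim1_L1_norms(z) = [0.09, 0.29, 0.64]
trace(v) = -0.84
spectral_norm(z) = 0.58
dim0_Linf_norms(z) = [0.54, 0.03, 0.11]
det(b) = 0.17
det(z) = 0.00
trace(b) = -0.85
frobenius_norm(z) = 0.59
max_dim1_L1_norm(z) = 0.64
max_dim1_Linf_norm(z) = 0.54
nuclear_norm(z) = 0.67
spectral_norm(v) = 1.29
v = b + z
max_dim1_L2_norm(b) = 0.68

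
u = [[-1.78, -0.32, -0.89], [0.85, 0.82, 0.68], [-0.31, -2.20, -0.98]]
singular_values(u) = [3.01, 1.65, 0.0]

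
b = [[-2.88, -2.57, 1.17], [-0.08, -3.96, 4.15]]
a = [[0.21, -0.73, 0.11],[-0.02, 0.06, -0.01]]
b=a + [[-3.09,-1.84,1.06], [-0.06,-4.02,4.16]]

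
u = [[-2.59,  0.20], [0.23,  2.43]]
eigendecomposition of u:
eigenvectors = [[-1.0, -0.04],[0.05, -1.0]]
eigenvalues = [-2.6, 2.44]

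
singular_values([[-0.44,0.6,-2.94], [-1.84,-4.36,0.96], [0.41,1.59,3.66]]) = [5.02, 4.79, 0.64]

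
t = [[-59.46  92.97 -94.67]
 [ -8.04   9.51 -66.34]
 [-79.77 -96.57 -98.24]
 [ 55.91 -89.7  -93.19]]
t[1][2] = -66.34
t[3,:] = [55.91, -89.7, -93.19]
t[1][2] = -66.34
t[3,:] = [55.91, -89.7, -93.19]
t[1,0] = -8.04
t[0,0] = -59.46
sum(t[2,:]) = -274.58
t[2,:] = [-79.77, -96.57, -98.24]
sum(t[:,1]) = -83.78999999999999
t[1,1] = 9.51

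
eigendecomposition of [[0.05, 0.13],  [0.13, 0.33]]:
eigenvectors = [[-0.93, -0.37], [0.37, -0.93]]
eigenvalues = [-0.0, 0.38]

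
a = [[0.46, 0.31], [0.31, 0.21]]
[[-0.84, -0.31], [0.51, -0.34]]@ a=[[-0.48, -0.33], [0.13, 0.09]]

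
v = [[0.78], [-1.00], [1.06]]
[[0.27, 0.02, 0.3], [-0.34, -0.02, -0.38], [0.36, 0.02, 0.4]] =v@ [[0.34, 0.02, 0.38]]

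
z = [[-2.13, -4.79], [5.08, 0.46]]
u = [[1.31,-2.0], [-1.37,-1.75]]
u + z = [[-0.82, -6.79], [3.71, -1.29]]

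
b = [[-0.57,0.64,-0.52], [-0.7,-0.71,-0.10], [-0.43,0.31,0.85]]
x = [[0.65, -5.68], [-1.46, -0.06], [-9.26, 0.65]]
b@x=[[3.51,  2.86], [1.51,  3.95], [-8.60,  2.98]]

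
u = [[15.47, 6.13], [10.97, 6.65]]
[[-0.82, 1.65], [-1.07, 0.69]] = u@[[0.03, 0.19], [-0.21, -0.21]]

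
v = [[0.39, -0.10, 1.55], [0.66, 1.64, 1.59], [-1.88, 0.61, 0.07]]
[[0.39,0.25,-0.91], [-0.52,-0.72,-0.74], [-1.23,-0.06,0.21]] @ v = [[2.03, -0.18, 0.94], [0.71, -1.58, -2.00], [-0.91, 0.15, -1.99]]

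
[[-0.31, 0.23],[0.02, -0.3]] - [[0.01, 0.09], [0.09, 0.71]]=[[-0.32, 0.14], [-0.07, -1.01]]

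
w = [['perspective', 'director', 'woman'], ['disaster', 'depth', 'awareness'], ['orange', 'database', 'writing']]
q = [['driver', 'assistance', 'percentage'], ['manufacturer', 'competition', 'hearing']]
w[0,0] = 'perspective'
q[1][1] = 'competition'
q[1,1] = 'competition'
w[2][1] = 'database'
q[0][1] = 'assistance'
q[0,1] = 'assistance'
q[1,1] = 'competition'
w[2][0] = 'orange'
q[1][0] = 'manufacturer'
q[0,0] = 'driver'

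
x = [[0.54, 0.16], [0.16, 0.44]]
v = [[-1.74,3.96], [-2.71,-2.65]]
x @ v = [[-1.37, 1.71], [-1.47, -0.53]]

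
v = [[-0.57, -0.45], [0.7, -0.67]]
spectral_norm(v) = 0.98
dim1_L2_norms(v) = [0.73, 0.97]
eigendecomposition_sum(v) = [[-0.28+0.31j, (-0.22-0.25j)], [(0.35+0.39j), -0.34+0.25j]] + [[-0.28-0.31j, (-0.22+0.25j)], [0.35-0.39j, -0.34-0.25j]]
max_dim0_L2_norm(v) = 0.9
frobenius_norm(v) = 1.21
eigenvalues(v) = [(-0.62+0.56j), (-0.62-0.56j)]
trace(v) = -1.24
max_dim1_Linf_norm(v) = 0.7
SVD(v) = [[-0.22, 0.98], [0.98, 0.22]] @ diag([0.9802206291234324, 0.7109623887667071]) @ [[0.82, -0.57],[-0.57, -0.82]]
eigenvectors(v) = [[0.06+0.62j,(0.06-0.62j)],[0.78+0.00j,0.78-0.00j]]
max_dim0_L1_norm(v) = 1.27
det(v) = 0.70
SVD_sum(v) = [[-0.18, 0.12], [0.79, -0.54]] + [[-0.39, -0.57],[-0.09, -0.13]]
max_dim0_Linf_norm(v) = 0.7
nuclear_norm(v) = 1.69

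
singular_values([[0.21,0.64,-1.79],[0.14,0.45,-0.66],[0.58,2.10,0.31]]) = [2.4, 1.84, 0.0]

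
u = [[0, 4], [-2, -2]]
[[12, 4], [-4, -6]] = u @ [[-1, 2], [3, 1]]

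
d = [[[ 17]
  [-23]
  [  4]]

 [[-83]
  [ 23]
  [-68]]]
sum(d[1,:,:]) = -128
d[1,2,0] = -68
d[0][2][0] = 4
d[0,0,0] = 17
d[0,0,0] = 17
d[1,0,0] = -83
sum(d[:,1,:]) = 0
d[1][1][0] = 23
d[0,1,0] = -23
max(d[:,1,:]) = 23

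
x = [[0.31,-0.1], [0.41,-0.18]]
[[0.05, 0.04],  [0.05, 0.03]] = x@[[0.26, 0.33], [0.33, 0.58]]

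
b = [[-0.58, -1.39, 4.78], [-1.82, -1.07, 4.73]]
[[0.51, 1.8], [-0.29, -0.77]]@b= [[-3.57, -2.63, 10.95], [1.57, 1.23, -5.03]]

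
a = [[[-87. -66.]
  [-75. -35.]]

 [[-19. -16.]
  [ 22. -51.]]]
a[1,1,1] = -51.0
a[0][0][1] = -66.0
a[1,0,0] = -19.0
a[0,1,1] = -35.0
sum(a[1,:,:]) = -64.0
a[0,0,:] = [-87.0, -66.0]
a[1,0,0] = -19.0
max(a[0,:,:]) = -35.0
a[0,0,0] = -87.0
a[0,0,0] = -87.0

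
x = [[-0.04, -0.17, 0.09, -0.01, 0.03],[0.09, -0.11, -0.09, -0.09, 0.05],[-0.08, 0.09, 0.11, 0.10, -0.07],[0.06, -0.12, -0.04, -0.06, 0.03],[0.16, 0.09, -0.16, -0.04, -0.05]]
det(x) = -0.00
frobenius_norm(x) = 0.46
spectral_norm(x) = 0.34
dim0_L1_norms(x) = [0.43, 0.58, 0.49, 0.3, 0.23]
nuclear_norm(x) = 0.70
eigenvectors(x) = [[0.37, -0.06, 0.74, -0.37, 0.61], [-0.02, -0.2, -0.01, 0.03, 0.23], [-0.12, -0.11, 0.55, 0.00, 0.59], [-0.03, -0.33, 0.32, -0.73, -0.01], [-0.92, -0.91, 0.21, -0.58, 0.47]]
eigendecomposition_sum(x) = [[0.08, -0.24, -0.07, -0.13, 0.10], [-0.01, 0.02, 0.0, 0.01, -0.01], [-0.03, 0.08, 0.02, 0.04, -0.03], [-0.01, 0.02, 0.01, 0.01, -0.01], [-0.19, 0.60, 0.18, 0.33, -0.26]] + [[0.03,-0.04,-0.03,-0.03,0.02], [0.09,-0.12,-0.08,-0.09,0.05], [0.05,-0.06,-0.04,-0.05,0.03], [0.14,-0.2,-0.14,-0.15,0.08], [0.39,-0.53,-0.38,-0.40,0.23]] + [[-0.16, 0.12, 0.2, 0.17, -0.10], [0.00, -0.00, -0.0, -0.0, 0.00], [-0.12, 0.09, 0.15, 0.12, -0.07], [-0.07, 0.05, 0.09, 0.07, -0.04], [-0.05, 0.03, 0.06, 0.05, -0.03]] + [[-0.0, 0.00, 0.0, 0.0, -0.0], [0.0, -0.00, -0.00, -0.00, 0.0], [0.0, -0.0, -0.0, -0.00, 0.0], [-0.00, 0.00, 0.0, 0.0, -0.0], [-0.00, 0.0, 0.00, 0.0, -0.00]] + [[0.02, -0.02, -0.02, -0.02, 0.01],[0.01, -0.01, -0.01, -0.01, 0.0],[0.02, -0.01, -0.02, -0.02, 0.01],[-0.00, 0.00, 0.00, 0.00, -0.0],[0.02, -0.01, -0.02, -0.02, 0.01]]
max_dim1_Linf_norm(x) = 0.17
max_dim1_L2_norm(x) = 0.25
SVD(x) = [[-0.07,-0.66,-0.52,0.24,0.47], [0.53,-0.25,0.05,0.62,-0.51], [-0.56,0.20,-0.58,0.17,-0.53], [0.35,-0.32,-0.31,-0.72,-0.38], [0.52,0.59,-0.54,0.07,0.29]] @ diag([0.34313342709681377, 0.29268134620215863, 0.06397541102497425, 0.0020549773099278537, 6.816545247930748e-05]) @ [[0.58,-0.27,-0.62,-0.42,0.14],  [0.22,0.86,-0.33,0.15,-0.29],  [-0.51,0.31,-0.27,-0.27,0.70],  [0.52,0.3,0.64,-0.3,0.37],  [-0.29,0.09,0.11,-0.80,-0.51]]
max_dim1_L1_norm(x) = 0.5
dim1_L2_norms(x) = [0.2, 0.2, 0.2, 0.16, 0.25]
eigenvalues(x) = [-0.13, -0.05, 0.03, -0.0, 0.0]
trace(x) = -0.15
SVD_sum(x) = [[-0.01, 0.01, 0.02, 0.01, -0.0], [0.11, -0.05, -0.11, -0.08, 0.03], [-0.11, 0.05, 0.12, 0.08, -0.03], [0.07, -0.03, -0.08, -0.05, 0.02], [0.10, -0.05, -0.11, -0.08, 0.03]] + [[-0.04, -0.17, 0.06, -0.03, 0.06], [-0.02, -0.06, 0.02, -0.01, 0.02], [0.01, 0.05, -0.02, 0.01, -0.02], [-0.02, -0.08, 0.03, -0.01, 0.03], [0.04, 0.15, -0.06, 0.03, -0.05]] + [[0.02, -0.01, 0.01, 0.01, -0.02], [-0.00, 0.00, -0.00, -0.00, 0.00], [0.02, -0.01, 0.01, 0.01, -0.03], [0.01, -0.01, 0.01, 0.01, -0.01], [0.02, -0.01, 0.01, 0.01, -0.02]] + [[0.00, 0.00, 0.00, -0.0, 0.00], [0.00, 0.00, 0.00, -0.0, 0.00], [0.00, 0.0, 0.0, -0.0, 0.0], [-0.00, -0.00, -0.0, 0.00, -0.0], [0.00, 0.00, 0.00, -0.0, 0.00]] + [[-0.0, 0.0, 0.00, -0.00, -0.00],  [0.00, -0.00, -0.00, 0.00, 0.00],  [0.0, -0.00, -0.0, 0.00, 0.0],  [0.0, -0.00, -0.0, 0.0, 0.00],  [-0.0, 0.00, 0.00, -0.0, -0.0]]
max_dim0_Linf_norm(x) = 0.17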